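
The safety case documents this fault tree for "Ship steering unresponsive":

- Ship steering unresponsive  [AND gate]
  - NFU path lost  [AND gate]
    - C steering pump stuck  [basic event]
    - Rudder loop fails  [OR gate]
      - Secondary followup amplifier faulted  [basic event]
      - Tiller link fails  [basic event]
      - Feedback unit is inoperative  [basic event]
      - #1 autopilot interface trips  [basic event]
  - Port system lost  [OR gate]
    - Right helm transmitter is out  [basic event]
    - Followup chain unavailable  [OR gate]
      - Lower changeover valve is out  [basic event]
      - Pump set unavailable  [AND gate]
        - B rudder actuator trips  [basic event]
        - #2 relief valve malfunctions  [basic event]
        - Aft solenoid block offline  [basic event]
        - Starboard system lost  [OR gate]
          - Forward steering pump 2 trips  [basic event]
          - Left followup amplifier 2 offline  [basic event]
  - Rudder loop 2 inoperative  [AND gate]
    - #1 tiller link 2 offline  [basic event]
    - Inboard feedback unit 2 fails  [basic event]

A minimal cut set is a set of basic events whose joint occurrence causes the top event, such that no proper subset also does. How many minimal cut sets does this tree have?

Rudder loop fails [OR]: union of children's cut sets → 4 cut set(s).
NFU path lost [AND]: one cut set from each child combined → 1 × 4 = 4 cut set(s).
Starboard system lost [OR]: union of children's cut sets → 2 cut set(s).
Pump set unavailable [AND]: one cut set from each child combined → 1 × 1 × 1 × 2 = 2 cut set(s).
Followup chain unavailable [OR]: union of children's cut sets → 3 cut set(s).
Port system lost [OR]: union of children's cut sets → 4 cut set(s).
Rudder loop 2 inoperative [AND]: one cut set from each child combined → 1 × 1 = 1 cut set(s).
Ship steering unresponsive [AND]: one cut set from each child combined → 4 × 4 × 1 = 16 cut set(s).

16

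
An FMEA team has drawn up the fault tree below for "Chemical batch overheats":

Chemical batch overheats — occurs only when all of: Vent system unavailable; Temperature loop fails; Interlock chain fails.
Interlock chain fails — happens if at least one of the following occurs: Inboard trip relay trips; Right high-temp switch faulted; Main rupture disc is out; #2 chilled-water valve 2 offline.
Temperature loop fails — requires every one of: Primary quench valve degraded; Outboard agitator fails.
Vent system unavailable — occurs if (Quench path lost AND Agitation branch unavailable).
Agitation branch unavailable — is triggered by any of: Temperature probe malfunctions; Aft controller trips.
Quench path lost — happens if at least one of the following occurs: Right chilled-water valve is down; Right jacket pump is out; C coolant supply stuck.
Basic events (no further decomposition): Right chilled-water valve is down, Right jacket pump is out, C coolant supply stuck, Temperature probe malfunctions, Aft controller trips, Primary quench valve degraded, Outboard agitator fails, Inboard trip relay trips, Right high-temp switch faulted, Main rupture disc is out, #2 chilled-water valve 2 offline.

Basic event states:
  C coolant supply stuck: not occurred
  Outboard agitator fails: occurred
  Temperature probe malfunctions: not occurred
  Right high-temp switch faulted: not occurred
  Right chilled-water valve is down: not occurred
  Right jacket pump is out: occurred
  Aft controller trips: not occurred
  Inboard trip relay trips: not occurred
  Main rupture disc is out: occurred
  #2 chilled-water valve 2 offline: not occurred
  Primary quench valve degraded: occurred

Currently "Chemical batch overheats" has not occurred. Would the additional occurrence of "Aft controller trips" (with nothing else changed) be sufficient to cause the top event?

Yes

Counterfactual: set "Aft controller trips" to occurred.
Quench path lost [OR]: Right chilled-water valve is down=not, Right jacket pump is out=occurs, C coolant supply stuck=not → at least one input occurs → occurs.
Agitation branch unavailable [OR]: Temperature probe malfunctions=not, Aft controller trips=occurs → at least one input occurs → occurs.
Vent system unavailable [AND]: Quench path lost=occurs, Agitation branch unavailable=occurs → all inputs occur → occurs.
Temperature loop fails [AND]: Primary quench valve degraded=occurs, Outboard agitator fails=occurs → all inputs occur → occurs.
Interlock chain fails [OR]: Inboard trip relay trips=not, Right high-temp switch faulted=not, Main rupture disc is out=occurs, #2 chilled-water valve 2 offline=not → at least one input occurs → occurs.
Chemical batch overheats [AND]: Vent system unavailable=occurs, Temperature loop fails=occurs, Interlock chain fails=occurs → all inputs occur → occurs.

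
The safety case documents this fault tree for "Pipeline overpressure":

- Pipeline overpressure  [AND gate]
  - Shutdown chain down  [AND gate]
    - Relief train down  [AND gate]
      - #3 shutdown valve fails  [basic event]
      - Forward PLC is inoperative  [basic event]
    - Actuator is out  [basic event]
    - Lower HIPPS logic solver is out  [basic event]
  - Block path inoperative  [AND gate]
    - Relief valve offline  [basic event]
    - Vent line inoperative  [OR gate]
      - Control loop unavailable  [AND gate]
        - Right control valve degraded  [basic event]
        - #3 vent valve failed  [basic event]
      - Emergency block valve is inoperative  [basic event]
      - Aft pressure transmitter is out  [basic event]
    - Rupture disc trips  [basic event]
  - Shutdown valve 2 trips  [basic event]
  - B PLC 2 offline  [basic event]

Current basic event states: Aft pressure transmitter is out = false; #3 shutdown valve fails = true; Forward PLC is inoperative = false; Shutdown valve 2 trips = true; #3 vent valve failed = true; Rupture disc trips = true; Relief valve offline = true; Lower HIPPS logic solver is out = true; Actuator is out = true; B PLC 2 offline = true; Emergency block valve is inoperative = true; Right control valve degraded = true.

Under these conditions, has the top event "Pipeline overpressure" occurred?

Relief train down [AND]: #3 shutdown valve fails=occurs, Forward PLC is inoperative=not → not all inputs occur → does not occur.
Shutdown chain down [AND]: Relief train down=not, Actuator is out=occurs, Lower HIPPS logic solver is out=occurs → not all inputs occur → does not occur.
Control loop unavailable [AND]: Right control valve degraded=occurs, #3 vent valve failed=occurs → all inputs occur → occurs.
Vent line inoperative [OR]: Control loop unavailable=occurs, Emergency block valve is inoperative=occurs, Aft pressure transmitter is out=not → at least one input occurs → occurs.
Block path inoperative [AND]: Relief valve offline=occurs, Vent line inoperative=occurs, Rupture disc trips=occurs → all inputs occur → occurs.
Pipeline overpressure [AND]: Shutdown chain down=not, Block path inoperative=occurs, Shutdown valve 2 trips=occurs, B PLC 2 offline=occurs → not all inputs occur → does not occur.

No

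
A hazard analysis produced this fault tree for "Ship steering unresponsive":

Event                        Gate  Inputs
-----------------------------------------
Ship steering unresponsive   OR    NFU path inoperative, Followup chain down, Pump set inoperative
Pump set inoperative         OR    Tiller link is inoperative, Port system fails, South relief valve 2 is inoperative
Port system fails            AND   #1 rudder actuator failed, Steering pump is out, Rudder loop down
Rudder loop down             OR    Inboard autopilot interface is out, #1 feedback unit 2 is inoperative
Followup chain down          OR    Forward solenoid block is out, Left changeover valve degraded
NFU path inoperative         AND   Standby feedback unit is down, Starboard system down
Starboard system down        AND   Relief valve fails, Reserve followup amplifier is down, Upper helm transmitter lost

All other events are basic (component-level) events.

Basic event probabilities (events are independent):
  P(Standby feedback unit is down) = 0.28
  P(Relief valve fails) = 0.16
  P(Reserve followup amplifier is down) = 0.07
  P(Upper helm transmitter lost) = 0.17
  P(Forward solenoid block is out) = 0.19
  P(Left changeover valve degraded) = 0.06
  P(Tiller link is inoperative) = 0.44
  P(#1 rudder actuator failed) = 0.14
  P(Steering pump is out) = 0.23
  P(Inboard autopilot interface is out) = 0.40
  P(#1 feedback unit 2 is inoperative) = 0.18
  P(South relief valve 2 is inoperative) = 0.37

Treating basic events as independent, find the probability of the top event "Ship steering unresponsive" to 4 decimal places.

P(Starboard system down) [AND] = 0.16 × 0.07 × 0.17 = 0.001904
P(NFU path inoperative) [AND] = 0.28 × 0.001904 = 0.000533
P(Followup chain down) [OR] = 1 − (1−0.19) × (1−0.06) = 0.238600
P(Rudder loop down) [OR] = 1 − (1−0.40) × (1−0.18) = 0.508000
P(Port system fails) [AND] = 0.14 × 0.23 × 0.508000 = 0.016358
P(Pump set inoperative) [OR] = 1 − (1−0.44) × (1−0.016358) × (1−0.37) = 0.652971
P(Ship steering unresponsive) [OR] = 1 − (1−0.000533) × (1−0.238600) × (1−0.652971) = 0.735913
Rounded to 4 decimal places: P(Ship steering unresponsive) ≈ 0.7359.

0.7359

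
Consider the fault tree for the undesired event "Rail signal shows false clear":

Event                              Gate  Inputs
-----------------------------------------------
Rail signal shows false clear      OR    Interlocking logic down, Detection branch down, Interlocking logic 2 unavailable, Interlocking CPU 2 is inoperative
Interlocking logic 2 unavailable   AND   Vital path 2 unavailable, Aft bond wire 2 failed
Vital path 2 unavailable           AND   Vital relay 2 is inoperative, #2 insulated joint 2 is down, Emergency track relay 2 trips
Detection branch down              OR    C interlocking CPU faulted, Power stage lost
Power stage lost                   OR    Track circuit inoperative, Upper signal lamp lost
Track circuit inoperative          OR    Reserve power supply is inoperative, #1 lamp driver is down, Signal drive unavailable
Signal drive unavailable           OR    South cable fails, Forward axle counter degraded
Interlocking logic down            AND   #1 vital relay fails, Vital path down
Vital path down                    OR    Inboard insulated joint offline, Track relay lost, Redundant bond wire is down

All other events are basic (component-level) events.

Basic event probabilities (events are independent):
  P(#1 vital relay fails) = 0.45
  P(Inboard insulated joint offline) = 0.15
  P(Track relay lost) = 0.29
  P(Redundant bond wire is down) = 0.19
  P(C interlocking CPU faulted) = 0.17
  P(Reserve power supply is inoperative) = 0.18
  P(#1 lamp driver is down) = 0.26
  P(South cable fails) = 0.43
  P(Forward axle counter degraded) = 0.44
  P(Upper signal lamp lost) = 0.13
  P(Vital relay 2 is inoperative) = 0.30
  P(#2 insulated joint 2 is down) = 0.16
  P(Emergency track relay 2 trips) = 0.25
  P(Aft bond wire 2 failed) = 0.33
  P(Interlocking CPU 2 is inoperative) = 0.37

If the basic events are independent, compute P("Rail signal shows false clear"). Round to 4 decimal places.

P(Vital path down) [OR] = 1 − (1−0.15) × (1−0.29) × (1−0.19) = 0.511165
P(Interlocking logic down) [AND] = 0.45 × 0.511165 = 0.230024
P(Signal drive unavailable) [OR] = 1 − (1−0.43) × (1−0.44) = 0.680800
P(Track circuit inoperative) [OR] = 1 − (1−0.18) × (1−0.26) × (1−0.680800) = 0.806309
P(Power stage lost) [OR] = 1 − (1−0.806309) × (1−0.13) = 0.831489
P(Detection branch down) [OR] = 1 − (1−0.17) × (1−0.831489) = 0.860136
P(Vital path 2 unavailable) [AND] = 0.30 × 0.16 × 0.25 = 0.012000
P(Interlocking logic 2 unavailable) [AND] = 0.012000 × 0.33 = 0.003960
P(Rail signal shows false clear) [OR] = 1 − (1−0.230024) × (1−0.860136) × (1−0.003960) × (1−0.37) = 0.932423
Rounded to 4 decimal places: P(Rail signal shows false clear) ≈ 0.9324.

0.9324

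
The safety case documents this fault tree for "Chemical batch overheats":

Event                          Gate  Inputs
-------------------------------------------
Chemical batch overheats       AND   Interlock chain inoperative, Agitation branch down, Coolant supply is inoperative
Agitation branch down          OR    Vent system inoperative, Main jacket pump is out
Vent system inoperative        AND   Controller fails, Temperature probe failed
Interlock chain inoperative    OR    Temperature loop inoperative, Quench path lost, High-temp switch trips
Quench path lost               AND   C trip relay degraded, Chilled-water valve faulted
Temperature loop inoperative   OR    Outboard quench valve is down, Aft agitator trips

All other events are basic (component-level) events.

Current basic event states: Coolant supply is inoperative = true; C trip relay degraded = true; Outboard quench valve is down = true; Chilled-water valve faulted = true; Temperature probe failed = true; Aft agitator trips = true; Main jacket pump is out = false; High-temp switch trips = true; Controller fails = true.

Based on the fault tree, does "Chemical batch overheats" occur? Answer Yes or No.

Temperature loop inoperative [OR]: Outboard quench valve is down=occurs, Aft agitator trips=occurs → at least one input occurs → occurs.
Quench path lost [AND]: C trip relay degraded=occurs, Chilled-water valve faulted=occurs → all inputs occur → occurs.
Interlock chain inoperative [OR]: Temperature loop inoperative=occurs, Quench path lost=occurs, High-temp switch trips=occurs → at least one input occurs → occurs.
Vent system inoperative [AND]: Controller fails=occurs, Temperature probe failed=occurs → all inputs occur → occurs.
Agitation branch down [OR]: Vent system inoperative=occurs, Main jacket pump is out=not → at least one input occurs → occurs.
Chemical batch overheats [AND]: Interlock chain inoperative=occurs, Agitation branch down=occurs, Coolant supply is inoperative=occurs → all inputs occur → occurs.

Yes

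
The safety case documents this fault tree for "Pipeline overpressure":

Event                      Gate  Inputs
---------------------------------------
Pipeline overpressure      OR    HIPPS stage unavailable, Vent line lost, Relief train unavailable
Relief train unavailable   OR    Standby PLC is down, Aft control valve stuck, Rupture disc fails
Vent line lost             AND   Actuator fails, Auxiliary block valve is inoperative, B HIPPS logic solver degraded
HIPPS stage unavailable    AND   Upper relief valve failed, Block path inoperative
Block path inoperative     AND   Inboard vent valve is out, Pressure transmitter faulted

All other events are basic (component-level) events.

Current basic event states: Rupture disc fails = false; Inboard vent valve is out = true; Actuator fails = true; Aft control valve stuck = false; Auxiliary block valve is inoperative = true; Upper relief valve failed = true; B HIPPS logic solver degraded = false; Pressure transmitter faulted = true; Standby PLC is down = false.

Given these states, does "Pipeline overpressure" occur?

Yes

Block path inoperative [AND]: Inboard vent valve is out=occurs, Pressure transmitter faulted=occurs → all inputs occur → occurs.
HIPPS stage unavailable [AND]: Upper relief valve failed=occurs, Block path inoperative=occurs → all inputs occur → occurs.
Vent line lost [AND]: Actuator fails=occurs, Auxiliary block valve is inoperative=occurs, B HIPPS logic solver degraded=not → not all inputs occur → does not occur.
Relief train unavailable [OR]: Standby PLC is down=not, Aft control valve stuck=not, Rupture disc fails=not → no input occurs → does not occur.
Pipeline overpressure [OR]: HIPPS stage unavailable=occurs, Vent line lost=not, Relief train unavailable=not → at least one input occurs → occurs.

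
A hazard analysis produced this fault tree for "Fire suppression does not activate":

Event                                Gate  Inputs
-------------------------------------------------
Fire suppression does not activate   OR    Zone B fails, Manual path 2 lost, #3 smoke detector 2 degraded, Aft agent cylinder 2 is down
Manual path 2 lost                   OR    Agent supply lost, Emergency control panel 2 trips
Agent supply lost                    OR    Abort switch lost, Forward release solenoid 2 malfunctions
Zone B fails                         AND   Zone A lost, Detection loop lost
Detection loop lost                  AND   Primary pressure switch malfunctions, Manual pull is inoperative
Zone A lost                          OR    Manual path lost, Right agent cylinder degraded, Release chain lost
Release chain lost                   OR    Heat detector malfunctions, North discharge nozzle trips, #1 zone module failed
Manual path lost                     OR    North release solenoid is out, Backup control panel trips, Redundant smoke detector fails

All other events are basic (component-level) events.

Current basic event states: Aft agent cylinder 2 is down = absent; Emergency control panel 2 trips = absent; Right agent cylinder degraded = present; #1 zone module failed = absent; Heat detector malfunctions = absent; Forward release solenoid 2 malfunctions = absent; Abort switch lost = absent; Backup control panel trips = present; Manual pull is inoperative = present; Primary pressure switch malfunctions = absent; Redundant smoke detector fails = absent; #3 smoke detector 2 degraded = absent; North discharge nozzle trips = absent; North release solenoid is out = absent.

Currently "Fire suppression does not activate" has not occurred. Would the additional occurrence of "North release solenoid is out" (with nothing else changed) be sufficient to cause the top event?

No

Counterfactual: set "North release solenoid is out" to occurred.
Manual path lost [OR]: North release solenoid is out=occurs, Backup control panel trips=occurs, Redundant smoke detector fails=not → at least one input occurs → occurs.
Release chain lost [OR]: Heat detector malfunctions=not, North discharge nozzle trips=not, #1 zone module failed=not → no input occurs → does not occur.
Zone A lost [OR]: Manual path lost=occurs, Right agent cylinder degraded=occurs, Release chain lost=not → at least one input occurs → occurs.
Detection loop lost [AND]: Primary pressure switch malfunctions=not, Manual pull is inoperative=occurs → not all inputs occur → does not occur.
Zone B fails [AND]: Zone A lost=occurs, Detection loop lost=not → not all inputs occur → does not occur.
Agent supply lost [OR]: Abort switch lost=not, Forward release solenoid 2 malfunctions=not → no input occurs → does not occur.
Manual path 2 lost [OR]: Agent supply lost=not, Emergency control panel 2 trips=not → no input occurs → does not occur.
Fire suppression does not activate [OR]: Zone B fails=not, Manual path 2 lost=not, #3 smoke detector 2 degraded=not, Aft agent cylinder 2 is down=not → no input occurs → does not occur.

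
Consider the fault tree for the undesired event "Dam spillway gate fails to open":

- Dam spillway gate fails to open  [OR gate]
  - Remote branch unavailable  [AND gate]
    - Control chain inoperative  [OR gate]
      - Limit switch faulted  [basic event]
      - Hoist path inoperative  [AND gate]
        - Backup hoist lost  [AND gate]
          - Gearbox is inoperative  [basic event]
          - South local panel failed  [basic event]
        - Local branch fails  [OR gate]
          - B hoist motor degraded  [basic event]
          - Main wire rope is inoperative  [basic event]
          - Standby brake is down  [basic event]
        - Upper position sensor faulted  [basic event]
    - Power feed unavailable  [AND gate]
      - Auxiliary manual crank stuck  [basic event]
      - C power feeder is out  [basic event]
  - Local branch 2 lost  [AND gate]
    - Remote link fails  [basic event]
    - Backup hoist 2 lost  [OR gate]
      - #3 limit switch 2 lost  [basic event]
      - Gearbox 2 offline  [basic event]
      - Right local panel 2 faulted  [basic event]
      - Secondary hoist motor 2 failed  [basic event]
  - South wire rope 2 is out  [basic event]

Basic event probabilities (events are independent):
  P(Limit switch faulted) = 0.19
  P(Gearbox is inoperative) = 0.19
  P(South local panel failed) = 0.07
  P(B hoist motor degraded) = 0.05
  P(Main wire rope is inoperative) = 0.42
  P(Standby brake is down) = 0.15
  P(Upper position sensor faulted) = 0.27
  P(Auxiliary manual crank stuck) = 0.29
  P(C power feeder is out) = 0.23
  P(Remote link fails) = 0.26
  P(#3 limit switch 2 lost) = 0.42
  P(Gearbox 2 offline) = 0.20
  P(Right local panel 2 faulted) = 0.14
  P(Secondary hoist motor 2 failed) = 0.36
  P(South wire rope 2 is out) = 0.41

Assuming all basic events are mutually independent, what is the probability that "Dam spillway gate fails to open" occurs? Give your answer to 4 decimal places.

0.5303

P(Backup hoist lost) [AND] = 0.19 × 0.07 = 0.013300
P(Local branch fails) [OR] = 1 − (1−0.05) × (1−0.42) × (1−0.15) = 0.531650
P(Hoist path inoperative) [AND] = 0.013300 × 0.531650 × 0.27 = 0.001909
P(Control chain inoperative) [OR] = 1 − (1−0.19) × (1−0.001909) = 0.191546
P(Power feed unavailable) [AND] = 0.29 × 0.23 = 0.066700
P(Remote branch unavailable) [AND] = 0.191546 × 0.066700 = 0.012776
P(Backup hoist 2 lost) [OR] = 1 − (1−0.42) × (1−0.20) × (1−0.14) × (1−0.36) = 0.744614
P(Local branch 2 lost) [AND] = 0.26 × 0.744614 = 0.193600
P(Dam spillway gate fails to open) [OR] = 1 − (1−0.012776) × (1−0.193600) × (1−0.41) = 0.530303
Rounded to 4 decimal places: P(Dam spillway gate fails to open) ≈ 0.5303.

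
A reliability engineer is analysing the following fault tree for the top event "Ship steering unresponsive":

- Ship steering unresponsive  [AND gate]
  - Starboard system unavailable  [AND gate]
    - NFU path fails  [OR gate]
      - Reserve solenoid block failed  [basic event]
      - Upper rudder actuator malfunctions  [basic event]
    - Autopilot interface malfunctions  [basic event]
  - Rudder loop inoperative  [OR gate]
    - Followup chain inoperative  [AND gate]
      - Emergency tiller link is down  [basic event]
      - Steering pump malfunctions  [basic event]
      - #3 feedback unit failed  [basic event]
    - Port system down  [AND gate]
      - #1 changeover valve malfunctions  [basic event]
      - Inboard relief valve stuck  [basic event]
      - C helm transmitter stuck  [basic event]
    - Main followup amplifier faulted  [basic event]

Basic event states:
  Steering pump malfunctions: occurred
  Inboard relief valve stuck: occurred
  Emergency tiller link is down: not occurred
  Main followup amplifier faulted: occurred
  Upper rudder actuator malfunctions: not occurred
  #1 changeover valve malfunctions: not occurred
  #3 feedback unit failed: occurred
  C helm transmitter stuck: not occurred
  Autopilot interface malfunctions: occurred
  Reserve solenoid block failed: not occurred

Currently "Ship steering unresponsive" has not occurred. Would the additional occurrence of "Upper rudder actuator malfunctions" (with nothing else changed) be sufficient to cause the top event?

Counterfactual: set "Upper rudder actuator malfunctions" to occurred.
NFU path fails [OR]: Reserve solenoid block failed=not, Upper rudder actuator malfunctions=occurs → at least one input occurs → occurs.
Starboard system unavailable [AND]: NFU path fails=occurs, Autopilot interface malfunctions=occurs → all inputs occur → occurs.
Followup chain inoperative [AND]: Emergency tiller link is down=not, Steering pump malfunctions=occurs, #3 feedback unit failed=occurs → not all inputs occur → does not occur.
Port system down [AND]: #1 changeover valve malfunctions=not, Inboard relief valve stuck=occurs, C helm transmitter stuck=not → not all inputs occur → does not occur.
Rudder loop inoperative [OR]: Followup chain inoperative=not, Port system down=not, Main followup amplifier faulted=occurs → at least one input occurs → occurs.
Ship steering unresponsive [AND]: Starboard system unavailable=occurs, Rudder loop inoperative=occurs → all inputs occur → occurs.

Yes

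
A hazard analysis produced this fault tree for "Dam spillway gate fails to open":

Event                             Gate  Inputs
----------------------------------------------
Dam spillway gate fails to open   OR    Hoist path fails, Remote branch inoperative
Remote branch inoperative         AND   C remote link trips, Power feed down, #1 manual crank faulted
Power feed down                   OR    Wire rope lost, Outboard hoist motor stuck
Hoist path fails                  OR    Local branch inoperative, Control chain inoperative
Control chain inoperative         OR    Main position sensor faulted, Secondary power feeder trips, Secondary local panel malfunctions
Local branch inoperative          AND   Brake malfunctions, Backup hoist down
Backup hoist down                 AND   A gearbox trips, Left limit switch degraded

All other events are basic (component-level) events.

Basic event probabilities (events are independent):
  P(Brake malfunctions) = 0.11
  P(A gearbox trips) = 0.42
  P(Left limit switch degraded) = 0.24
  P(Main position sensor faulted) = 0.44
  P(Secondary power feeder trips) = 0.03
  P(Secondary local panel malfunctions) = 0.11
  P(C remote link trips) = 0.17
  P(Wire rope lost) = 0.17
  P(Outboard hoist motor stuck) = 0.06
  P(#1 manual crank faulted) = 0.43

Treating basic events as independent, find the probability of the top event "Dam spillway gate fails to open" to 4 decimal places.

P(Backup hoist down) [AND] = 0.42 × 0.24 = 0.100800
P(Local branch inoperative) [AND] = 0.11 × 0.100800 = 0.011088
P(Control chain inoperative) [OR] = 1 − (1−0.44) × (1−0.03) × (1−0.11) = 0.516552
P(Hoist path fails) [OR] = 1 − (1−0.011088) × (1−0.516552) = 0.521912
P(Power feed down) [OR] = 1 − (1−0.17) × (1−0.06) = 0.219800
P(Remote branch inoperative) [AND] = 0.17 × 0.219800 × 0.43 = 0.016067
P(Dam spillway gate fails to open) [OR] = 1 − (1−0.521912) × (1−0.016067) = 0.529593
Rounded to 4 decimal places: P(Dam spillway gate fails to open) ≈ 0.5296.

0.5296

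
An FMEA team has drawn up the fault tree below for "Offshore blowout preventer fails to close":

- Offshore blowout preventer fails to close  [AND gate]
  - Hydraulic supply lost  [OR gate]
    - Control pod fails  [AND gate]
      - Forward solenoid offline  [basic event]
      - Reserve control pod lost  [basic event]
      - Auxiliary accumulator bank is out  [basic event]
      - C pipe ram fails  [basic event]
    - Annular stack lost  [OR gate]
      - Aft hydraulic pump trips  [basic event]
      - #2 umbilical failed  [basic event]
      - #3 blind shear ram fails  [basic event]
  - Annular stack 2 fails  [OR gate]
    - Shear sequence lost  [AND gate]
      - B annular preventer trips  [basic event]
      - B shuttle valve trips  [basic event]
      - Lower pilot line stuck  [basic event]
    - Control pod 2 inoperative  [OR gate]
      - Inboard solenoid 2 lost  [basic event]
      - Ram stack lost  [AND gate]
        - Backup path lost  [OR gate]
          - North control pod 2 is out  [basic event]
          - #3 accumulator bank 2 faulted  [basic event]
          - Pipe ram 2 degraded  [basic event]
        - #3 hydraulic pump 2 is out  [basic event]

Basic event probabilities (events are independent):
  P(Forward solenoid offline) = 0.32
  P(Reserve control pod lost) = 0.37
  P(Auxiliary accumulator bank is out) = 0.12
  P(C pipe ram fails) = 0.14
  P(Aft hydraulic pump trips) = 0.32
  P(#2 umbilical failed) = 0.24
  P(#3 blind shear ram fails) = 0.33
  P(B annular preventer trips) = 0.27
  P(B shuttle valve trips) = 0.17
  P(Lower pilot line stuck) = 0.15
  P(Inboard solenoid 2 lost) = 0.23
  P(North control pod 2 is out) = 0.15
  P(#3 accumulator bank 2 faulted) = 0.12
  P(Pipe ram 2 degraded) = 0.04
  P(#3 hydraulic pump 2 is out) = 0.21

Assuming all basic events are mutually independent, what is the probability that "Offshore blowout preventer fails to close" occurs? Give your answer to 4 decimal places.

P(Control pod fails) [AND] = 0.32 × 0.37 × 0.12 × 0.14 = 0.001989
P(Annular stack lost) [OR] = 1 − (1−0.32) × (1−0.24) × (1−0.33) = 0.653744
P(Hydraulic supply lost) [OR] = 1 − (1−0.001989) × (1−0.653744) = 0.654433
P(Shear sequence lost) [AND] = 0.27 × 0.17 × 0.15 = 0.006885
P(Backup path lost) [OR] = 1 − (1−0.15) × (1−0.12) × (1−0.04) = 0.281920
P(Ram stack lost) [AND] = 0.281920 × 0.21 = 0.059203
P(Control pod 2 inoperative) [OR] = 1 − (1−0.23) × (1−0.059203) = 0.275586
P(Annular stack 2 fails) [OR] = 1 − (1−0.006885) × (1−0.275586) = 0.280574
P(Offshore blowout preventer fails to close) [AND] = 0.654433 × 0.280574 = 0.183617
Rounded to 4 decimal places: P(Offshore blowout preventer fails to close) ≈ 0.1836.

0.1836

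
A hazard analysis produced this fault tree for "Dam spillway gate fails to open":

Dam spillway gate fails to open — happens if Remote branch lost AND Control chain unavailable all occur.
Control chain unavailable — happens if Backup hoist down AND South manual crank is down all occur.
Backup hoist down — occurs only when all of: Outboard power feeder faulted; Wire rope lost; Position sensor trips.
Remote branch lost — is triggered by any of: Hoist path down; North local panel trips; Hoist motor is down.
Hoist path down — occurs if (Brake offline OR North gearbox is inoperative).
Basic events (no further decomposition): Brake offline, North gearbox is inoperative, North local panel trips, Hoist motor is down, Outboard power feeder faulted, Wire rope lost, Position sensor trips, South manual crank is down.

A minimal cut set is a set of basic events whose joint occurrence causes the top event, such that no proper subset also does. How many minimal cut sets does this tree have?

Hoist path down [OR]: union of children's cut sets → 2 cut set(s).
Remote branch lost [OR]: union of children's cut sets → 4 cut set(s).
Backup hoist down [AND]: one cut set from each child combined → 1 × 1 × 1 = 1 cut set(s).
Control chain unavailable [AND]: one cut set from each child combined → 1 × 1 = 1 cut set(s).
Dam spillway gate fails to open [AND]: one cut set from each child combined → 4 × 1 = 4 cut set(s).
Minimal cut sets: {Brake offline, Outboard power feeder faulted, Position sensor trips, South manual crank is down, Wire rope lost}; {North gearbox is inoperative, Outboard power feeder faulted, Position sensor trips, South manual crank is down, Wire rope lost}; {North local panel trips, Outboard power feeder faulted, Position sensor trips, South manual crank is down, Wire rope lost}; {Hoist motor is down, Outboard power feeder faulted, Position sensor trips, South manual crank is down, Wire rope lost}.

4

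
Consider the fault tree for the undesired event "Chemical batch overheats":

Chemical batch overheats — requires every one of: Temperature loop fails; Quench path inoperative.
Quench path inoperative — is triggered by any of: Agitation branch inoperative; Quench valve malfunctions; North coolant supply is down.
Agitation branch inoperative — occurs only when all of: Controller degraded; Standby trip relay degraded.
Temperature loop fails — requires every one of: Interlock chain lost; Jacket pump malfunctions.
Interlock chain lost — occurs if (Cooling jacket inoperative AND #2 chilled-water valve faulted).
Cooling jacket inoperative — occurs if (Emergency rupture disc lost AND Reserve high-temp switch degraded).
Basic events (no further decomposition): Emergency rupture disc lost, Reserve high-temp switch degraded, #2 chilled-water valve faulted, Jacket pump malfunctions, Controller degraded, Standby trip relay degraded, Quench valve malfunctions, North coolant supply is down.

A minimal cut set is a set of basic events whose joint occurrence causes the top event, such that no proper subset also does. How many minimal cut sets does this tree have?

Cooling jacket inoperative [AND]: one cut set from each child combined → 1 × 1 = 1 cut set(s).
Interlock chain lost [AND]: one cut set from each child combined → 1 × 1 = 1 cut set(s).
Temperature loop fails [AND]: one cut set from each child combined → 1 × 1 = 1 cut set(s).
Agitation branch inoperative [AND]: one cut set from each child combined → 1 × 1 = 1 cut set(s).
Quench path inoperative [OR]: union of children's cut sets → 3 cut set(s).
Chemical batch overheats [AND]: one cut set from each child combined → 1 × 3 = 3 cut set(s).
Minimal cut sets: {#2 chilled-water valve faulted, Controller degraded, Emergency rupture disc lost, Jacket pump malfunctions, Reserve high-temp switch degraded, Standby trip relay degraded}; {#2 chilled-water valve faulted, Emergency rupture disc lost, Jacket pump malfunctions, Quench valve malfunctions, Reserve high-temp switch degraded}; {#2 chilled-water valve faulted, Emergency rupture disc lost, Jacket pump malfunctions, North coolant supply is down, Reserve high-temp switch degraded}.

3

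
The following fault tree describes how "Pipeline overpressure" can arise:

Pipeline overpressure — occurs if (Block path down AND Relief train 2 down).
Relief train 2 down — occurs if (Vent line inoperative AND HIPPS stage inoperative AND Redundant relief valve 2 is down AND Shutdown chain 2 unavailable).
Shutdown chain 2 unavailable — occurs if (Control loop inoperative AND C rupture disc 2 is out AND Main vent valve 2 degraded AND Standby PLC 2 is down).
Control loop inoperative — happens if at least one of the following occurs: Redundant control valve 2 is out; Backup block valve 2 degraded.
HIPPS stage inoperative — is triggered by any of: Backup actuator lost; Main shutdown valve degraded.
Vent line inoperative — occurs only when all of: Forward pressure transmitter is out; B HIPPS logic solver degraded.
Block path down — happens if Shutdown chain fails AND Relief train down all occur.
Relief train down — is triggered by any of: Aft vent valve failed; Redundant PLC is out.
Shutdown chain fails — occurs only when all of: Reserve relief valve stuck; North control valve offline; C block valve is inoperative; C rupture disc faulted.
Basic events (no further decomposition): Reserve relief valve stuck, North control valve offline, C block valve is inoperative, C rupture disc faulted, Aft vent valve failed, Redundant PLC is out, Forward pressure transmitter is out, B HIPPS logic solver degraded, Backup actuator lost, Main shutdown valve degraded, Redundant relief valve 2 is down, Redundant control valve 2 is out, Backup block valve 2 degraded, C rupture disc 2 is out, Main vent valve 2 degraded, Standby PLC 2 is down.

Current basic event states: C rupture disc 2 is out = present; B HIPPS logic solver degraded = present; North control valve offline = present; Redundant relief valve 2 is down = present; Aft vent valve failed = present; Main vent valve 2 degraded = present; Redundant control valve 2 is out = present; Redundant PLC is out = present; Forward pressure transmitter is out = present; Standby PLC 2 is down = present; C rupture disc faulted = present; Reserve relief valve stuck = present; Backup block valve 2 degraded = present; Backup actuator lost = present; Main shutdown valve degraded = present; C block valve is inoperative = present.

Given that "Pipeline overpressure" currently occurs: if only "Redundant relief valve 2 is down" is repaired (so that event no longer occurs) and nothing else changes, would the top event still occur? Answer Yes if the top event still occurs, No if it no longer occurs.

No

Counterfactual: set "Redundant relief valve 2 is down" to not occurred.
Shutdown chain fails [AND]: Reserve relief valve stuck=occurs, North control valve offline=occurs, C block valve is inoperative=occurs, C rupture disc faulted=occurs → all inputs occur → occurs.
Relief train down [OR]: Aft vent valve failed=occurs, Redundant PLC is out=occurs → at least one input occurs → occurs.
Block path down [AND]: Shutdown chain fails=occurs, Relief train down=occurs → all inputs occur → occurs.
Vent line inoperative [AND]: Forward pressure transmitter is out=occurs, B HIPPS logic solver degraded=occurs → all inputs occur → occurs.
HIPPS stage inoperative [OR]: Backup actuator lost=occurs, Main shutdown valve degraded=occurs → at least one input occurs → occurs.
Control loop inoperative [OR]: Redundant control valve 2 is out=occurs, Backup block valve 2 degraded=occurs → at least one input occurs → occurs.
Shutdown chain 2 unavailable [AND]: Control loop inoperative=occurs, C rupture disc 2 is out=occurs, Main vent valve 2 degraded=occurs, Standby PLC 2 is down=occurs → all inputs occur → occurs.
Relief train 2 down [AND]: Vent line inoperative=occurs, HIPPS stage inoperative=occurs, Redundant relief valve 2 is down=not, Shutdown chain 2 unavailable=occurs → not all inputs occur → does not occur.
Pipeline overpressure [AND]: Block path down=occurs, Relief train 2 down=not → not all inputs occur → does not occur.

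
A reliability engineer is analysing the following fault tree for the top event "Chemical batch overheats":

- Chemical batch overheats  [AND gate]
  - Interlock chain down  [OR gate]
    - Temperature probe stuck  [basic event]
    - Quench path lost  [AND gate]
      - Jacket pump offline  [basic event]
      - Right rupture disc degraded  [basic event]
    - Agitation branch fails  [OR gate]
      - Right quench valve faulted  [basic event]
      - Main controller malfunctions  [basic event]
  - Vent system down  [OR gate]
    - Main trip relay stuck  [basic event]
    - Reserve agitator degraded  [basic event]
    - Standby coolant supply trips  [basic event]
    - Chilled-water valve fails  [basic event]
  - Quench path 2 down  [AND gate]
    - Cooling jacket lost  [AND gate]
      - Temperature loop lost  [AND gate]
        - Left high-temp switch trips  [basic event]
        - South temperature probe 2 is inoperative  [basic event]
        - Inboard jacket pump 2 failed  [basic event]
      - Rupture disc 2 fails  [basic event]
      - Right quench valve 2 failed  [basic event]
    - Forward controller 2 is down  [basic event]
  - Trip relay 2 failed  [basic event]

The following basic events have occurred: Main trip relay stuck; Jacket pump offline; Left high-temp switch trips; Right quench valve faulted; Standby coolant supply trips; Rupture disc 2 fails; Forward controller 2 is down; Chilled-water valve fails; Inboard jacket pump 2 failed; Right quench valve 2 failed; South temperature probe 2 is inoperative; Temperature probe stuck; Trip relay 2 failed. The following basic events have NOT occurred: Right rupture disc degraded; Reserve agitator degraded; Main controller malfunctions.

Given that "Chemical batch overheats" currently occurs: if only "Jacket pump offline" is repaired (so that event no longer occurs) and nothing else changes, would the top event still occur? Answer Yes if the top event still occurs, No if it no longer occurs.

Yes

Counterfactual: set "Jacket pump offline" to not occurred.
Quench path lost [AND]: Jacket pump offline=not, Right rupture disc degraded=not → not all inputs occur → does not occur.
Agitation branch fails [OR]: Right quench valve faulted=occurs, Main controller malfunctions=not → at least one input occurs → occurs.
Interlock chain down [OR]: Temperature probe stuck=occurs, Quench path lost=not, Agitation branch fails=occurs → at least one input occurs → occurs.
Vent system down [OR]: Main trip relay stuck=occurs, Reserve agitator degraded=not, Standby coolant supply trips=occurs, Chilled-water valve fails=occurs → at least one input occurs → occurs.
Temperature loop lost [AND]: Left high-temp switch trips=occurs, South temperature probe 2 is inoperative=occurs, Inboard jacket pump 2 failed=occurs → all inputs occur → occurs.
Cooling jacket lost [AND]: Temperature loop lost=occurs, Rupture disc 2 fails=occurs, Right quench valve 2 failed=occurs → all inputs occur → occurs.
Quench path 2 down [AND]: Cooling jacket lost=occurs, Forward controller 2 is down=occurs → all inputs occur → occurs.
Chemical batch overheats [AND]: Interlock chain down=occurs, Vent system down=occurs, Quench path 2 down=occurs, Trip relay 2 failed=occurs → all inputs occur → occurs.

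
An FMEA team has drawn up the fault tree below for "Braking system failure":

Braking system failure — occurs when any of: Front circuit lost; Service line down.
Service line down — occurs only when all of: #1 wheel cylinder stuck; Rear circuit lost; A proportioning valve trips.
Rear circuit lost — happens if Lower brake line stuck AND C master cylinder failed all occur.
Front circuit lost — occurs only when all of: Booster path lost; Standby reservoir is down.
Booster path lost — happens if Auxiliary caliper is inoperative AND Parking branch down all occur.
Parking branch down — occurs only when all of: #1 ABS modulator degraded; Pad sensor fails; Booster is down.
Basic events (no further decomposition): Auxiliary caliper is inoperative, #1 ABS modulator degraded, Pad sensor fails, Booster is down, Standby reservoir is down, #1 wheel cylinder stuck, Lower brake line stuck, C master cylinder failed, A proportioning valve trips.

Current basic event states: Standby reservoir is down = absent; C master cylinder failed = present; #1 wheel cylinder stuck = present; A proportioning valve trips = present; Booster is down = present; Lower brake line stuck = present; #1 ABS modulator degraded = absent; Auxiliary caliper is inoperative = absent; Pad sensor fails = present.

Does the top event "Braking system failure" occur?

Parking branch down [AND]: #1 ABS modulator degraded=not, Pad sensor fails=occurs, Booster is down=occurs → not all inputs occur → does not occur.
Booster path lost [AND]: Auxiliary caliper is inoperative=not, Parking branch down=not → not all inputs occur → does not occur.
Front circuit lost [AND]: Booster path lost=not, Standby reservoir is down=not → not all inputs occur → does not occur.
Rear circuit lost [AND]: Lower brake line stuck=occurs, C master cylinder failed=occurs → all inputs occur → occurs.
Service line down [AND]: #1 wheel cylinder stuck=occurs, Rear circuit lost=occurs, A proportioning valve trips=occurs → all inputs occur → occurs.
Braking system failure [OR]: Front circuit lost=not, Service line down=occurs → at least one input occurs → occurs.

Yes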